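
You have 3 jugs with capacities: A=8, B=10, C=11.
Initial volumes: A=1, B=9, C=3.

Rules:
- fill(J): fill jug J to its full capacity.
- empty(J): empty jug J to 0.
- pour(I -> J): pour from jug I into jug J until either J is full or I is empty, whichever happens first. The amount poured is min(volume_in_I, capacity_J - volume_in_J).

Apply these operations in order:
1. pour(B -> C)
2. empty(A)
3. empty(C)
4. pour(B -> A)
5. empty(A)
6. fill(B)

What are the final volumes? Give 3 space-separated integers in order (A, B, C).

Answer: 0 10 0

Derivation:
Step 1: pour(B -> C) -> (A=1 B=1 C=11)
Step 2: empty(A) -> (A=0 B=1 C=11)
Step 3: empty(C) -> (A=0 B=1 C=0)
Step 4: pour(B -> A) -> (A=1 B=0 C=0)
Step 5: empty(A) -> (A=0 B=0 C=0)
Step 6: fill(B) -> (A=0 B=10 C=0)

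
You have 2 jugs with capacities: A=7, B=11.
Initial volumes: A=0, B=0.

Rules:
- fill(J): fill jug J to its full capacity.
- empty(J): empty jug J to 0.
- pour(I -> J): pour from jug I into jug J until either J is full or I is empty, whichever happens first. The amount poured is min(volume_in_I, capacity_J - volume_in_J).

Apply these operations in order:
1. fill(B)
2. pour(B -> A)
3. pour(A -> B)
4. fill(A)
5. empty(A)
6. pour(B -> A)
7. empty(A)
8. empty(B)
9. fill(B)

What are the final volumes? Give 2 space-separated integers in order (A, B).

Step 1: fill(B) -> (A=0 B=11)
Step 2: pour(B -> A) -> (A=7 B=4)
Step 3: pour(A -> B) -> (A=0 B=11)
Step 4: fill(A) -> (A=7 B=11)
Step 5: empty(A) -> (A=0 B=11)
Step 6: pour(B -> A) -> (A=7 B=4)
Step 7: empty(A) -> (A=0 B=4)
Step 8: empty(B) -> (A=0 B=0)
Step 9: fill(B) -> (A=0 B=11)

Answer: 0 11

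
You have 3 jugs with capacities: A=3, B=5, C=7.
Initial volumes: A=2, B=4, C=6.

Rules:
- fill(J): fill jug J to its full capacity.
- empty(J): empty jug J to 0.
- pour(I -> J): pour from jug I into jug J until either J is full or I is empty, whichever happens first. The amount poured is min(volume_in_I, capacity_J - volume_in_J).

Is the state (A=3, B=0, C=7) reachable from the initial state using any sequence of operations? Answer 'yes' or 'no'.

Answer: yes

Derivation:
BFS from (A=2, B=4, C=6):
  1. fill(A) -> (A=3 B=4 C=6)
  2. empty(B) -> (A=3 B=0 C=6)
  3. fill(C) -> (A=3 B=0 C=7)
Target reached → yes.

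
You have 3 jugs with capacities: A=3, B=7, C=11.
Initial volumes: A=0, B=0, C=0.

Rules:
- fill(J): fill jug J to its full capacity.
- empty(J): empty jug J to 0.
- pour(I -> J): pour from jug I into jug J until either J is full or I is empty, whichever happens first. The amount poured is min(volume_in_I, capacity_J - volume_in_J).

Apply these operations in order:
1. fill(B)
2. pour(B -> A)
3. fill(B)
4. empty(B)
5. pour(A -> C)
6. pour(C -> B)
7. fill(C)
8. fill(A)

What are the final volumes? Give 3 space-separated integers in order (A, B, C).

Answer: 3 3 11

Derivation:
Step 1: fill(B) -> (A=0 B=7 C=0)
Step 2: pour(B -> A) -> (A=3 B=4 C=0)
Step 3: fill(B) -> (A=3 B=7 C=0)
Step 4: empty(B) -> (A=3 B=0 C=0)
Step 5: pour(A -> C) -> (A=0 B=0 C=3)
Step 6: pour(C -> B) -> (A=0 B=3 C=0)
Step 7: fill(C) -> (A=0 B=3 C=11)
Step 8: fill(A) -> (A=3 B=3 C=11)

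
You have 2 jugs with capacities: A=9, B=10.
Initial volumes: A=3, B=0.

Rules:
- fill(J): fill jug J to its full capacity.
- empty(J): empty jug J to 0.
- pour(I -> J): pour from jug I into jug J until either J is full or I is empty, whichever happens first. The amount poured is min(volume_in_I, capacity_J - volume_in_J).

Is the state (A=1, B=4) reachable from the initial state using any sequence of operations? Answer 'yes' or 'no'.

Answer: no

Derivation:
BFS explored all 38 reachable states.
Reachable set includes: (0,0), (0,1), (0,2), (0,3), (0,4), (0,5), (0,6), (0,7), (0,8), (0,9), (0,10), (1,0) ...
Target (A=1, B=4) not in reachable set → no.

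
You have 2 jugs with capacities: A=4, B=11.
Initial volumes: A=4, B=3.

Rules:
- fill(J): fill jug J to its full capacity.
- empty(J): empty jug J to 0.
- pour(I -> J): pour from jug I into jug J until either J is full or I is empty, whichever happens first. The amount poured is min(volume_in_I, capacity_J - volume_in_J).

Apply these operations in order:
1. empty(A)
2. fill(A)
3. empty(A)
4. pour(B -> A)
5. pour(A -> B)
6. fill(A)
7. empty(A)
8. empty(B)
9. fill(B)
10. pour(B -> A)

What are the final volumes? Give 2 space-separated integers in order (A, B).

Step 1: empty(A) -> (A=0 B=3)
Step 2: fill(A) -> (A=4 B=3)
Step 3: empty(A) -> (A=0 B=3)
Step 4: pour(B -> A) -> (A=3 B=0)
Step 5: pour(A -> B) -> (A=0 B=3)
Step 6: fill(A) -> (A=4 B=3)
Step 7: empty(A) -> (A=0 B=3)
Step 8: empty(B) -> (A=0 B=0)
Step 9: fill(B) -> (A=0 B=11)
Step 10: pour(B -> A) -> (A=4 B=7)

Answer: 4 7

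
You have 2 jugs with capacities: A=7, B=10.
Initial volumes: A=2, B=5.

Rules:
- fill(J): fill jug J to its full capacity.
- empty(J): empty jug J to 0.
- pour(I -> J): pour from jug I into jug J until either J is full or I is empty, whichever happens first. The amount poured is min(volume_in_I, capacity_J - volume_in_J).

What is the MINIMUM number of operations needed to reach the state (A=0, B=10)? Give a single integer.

BFS from (A=2, B=5). One shortest path:
  1. empty(A) -> (A=0 B=5)
  2. fill(B) -> (A=0 B=10)
Reached target in 2 moves.

Answer: 2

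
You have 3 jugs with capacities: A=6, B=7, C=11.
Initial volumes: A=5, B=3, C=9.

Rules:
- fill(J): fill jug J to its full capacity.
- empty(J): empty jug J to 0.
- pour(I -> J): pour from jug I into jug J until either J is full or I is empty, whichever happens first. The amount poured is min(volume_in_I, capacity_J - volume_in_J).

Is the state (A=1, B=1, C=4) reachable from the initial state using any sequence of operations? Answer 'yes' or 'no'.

Answer: no

Derivation:
BFS explored all 373 reachable states.
Reachable set includes: (0,0,0), (0,0,1), (0,0,2), (0,0,3), (0,0,4), (0,0,5), (0,0,6), (0,0,7), (0,0,8), (0,0,9), (0,0,10), (0,0,11) ...
Target (A=1, B=1, C=4) not in reachable set → no.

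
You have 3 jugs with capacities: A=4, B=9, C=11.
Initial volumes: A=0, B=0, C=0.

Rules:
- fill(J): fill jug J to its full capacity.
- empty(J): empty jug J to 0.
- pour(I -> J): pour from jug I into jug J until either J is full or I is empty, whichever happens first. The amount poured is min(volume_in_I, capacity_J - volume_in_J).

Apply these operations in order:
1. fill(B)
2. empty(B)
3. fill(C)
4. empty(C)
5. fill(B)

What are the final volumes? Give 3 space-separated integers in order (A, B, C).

Step 1: fill(B) -> (A=0 B=9 C=0)
Step 2: empty(B) -> (A=0 B=0 C=0)
Step 3: fill(C) -> (A=0 B=0 C=11)
Step 4: empty(C) -> (A=0 B=0 C=0)
Step 5: fill(B) -> (A=0 B=9 C=0)

Answer: 0 9 0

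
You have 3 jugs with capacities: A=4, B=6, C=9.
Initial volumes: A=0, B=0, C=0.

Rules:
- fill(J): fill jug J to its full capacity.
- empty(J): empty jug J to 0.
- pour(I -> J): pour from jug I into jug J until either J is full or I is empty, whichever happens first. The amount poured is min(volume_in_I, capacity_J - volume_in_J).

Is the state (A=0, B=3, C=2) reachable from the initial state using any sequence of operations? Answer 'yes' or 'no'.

BFS from (A=0, B=0, C=0):
  1. fill(C) -> (A=0 B=0 C=9)
  2. pour(C -> B) -> (A=0 B=6 C=3)
  3. pour(B -> A) -> (A=4 B=2 C=3)
  4. empty(A) -> (A=0 B=2 C=3)
  5. pour(B -> A) -> (A=2 B=0 C=3)
  6. pour(C -> B) -> (A=2 B=3 C=0)
  7. pour(A -> C) -> (A=0 B=3 C=2)
Target reached → yes.

Answer: yes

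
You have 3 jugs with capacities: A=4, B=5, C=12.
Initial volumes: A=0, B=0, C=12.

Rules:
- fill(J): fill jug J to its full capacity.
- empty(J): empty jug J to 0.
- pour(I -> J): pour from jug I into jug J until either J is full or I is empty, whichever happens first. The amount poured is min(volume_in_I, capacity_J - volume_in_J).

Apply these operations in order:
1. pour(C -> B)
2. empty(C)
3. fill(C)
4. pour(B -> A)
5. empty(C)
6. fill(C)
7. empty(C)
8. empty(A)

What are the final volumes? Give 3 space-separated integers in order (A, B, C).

Answer: 0 1 0

Derivation:
Step 1: pour(C -> B) -> (A=0 B=5 C=7)
Step 2: empty(C) -> (A=0 B=5 C=0)
Step 3: fill(C) -> (A=0 B=5 C=12)
Step 4: pour(B -> A) -> (A=4 B=1 C=12)
Step 5: empty(C) -> (A=4 B=1 C=0)
Step 6: fill(C) -> (A=4 B=1 C=12)
Step 7: empty(C) -> (A=4 B=1 C=0)
Step 8: empty(A) -> (A=0 B=1 C=0)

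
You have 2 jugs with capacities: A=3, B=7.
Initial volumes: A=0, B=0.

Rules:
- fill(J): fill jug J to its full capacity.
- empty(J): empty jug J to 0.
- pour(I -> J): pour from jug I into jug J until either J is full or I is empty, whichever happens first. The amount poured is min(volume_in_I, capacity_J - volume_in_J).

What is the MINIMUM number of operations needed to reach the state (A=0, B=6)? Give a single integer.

Answer: 4

Derivation:
BFS from (A=0, B=0). One shortest path:
  1. fill(A) -> (A=3 B=0)
  2. pour(A -> B) -> (A=0 B=3)
  3. fill(A) -> (A=3 B=3)
  4. pour(A -> B) -> (A=0 B=6)
Reached target in 4 moves.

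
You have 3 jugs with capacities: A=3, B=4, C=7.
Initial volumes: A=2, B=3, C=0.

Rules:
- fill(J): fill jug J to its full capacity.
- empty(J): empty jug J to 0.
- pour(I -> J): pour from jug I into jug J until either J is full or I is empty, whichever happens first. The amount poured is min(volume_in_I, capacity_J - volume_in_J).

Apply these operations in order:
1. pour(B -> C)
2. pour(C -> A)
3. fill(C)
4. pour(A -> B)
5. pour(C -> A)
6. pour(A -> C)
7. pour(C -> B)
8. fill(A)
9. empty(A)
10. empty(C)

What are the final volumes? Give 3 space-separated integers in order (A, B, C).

Answer: 0 4 0

Derivation:
Step 1: pour(B -> C) -> (A=2 B=0 C=3)
Step 2: pour(C -> A) -> (A=3 B=0 C=2)
Step 3: fill(C) -> (A=3 B=0 C=7)
Step 4: pour(A -> B) -> (A=0 B=3 C=7)
Step 5: pour(C -> A) -> (A=3 B=3 C=4)
Step 6: pour(A -> C) -> (A=0 B=3 C=7)
Step 7: pour(C -> B) -> (A=0 B=4 C=6)
Step 8: fill(A) -> (A=3 B=4 C=6)
Step 9: empty(A) -> (A=0 B=4 C=6)
Step 10: empty(C) -> (A=0 B=4 C=0)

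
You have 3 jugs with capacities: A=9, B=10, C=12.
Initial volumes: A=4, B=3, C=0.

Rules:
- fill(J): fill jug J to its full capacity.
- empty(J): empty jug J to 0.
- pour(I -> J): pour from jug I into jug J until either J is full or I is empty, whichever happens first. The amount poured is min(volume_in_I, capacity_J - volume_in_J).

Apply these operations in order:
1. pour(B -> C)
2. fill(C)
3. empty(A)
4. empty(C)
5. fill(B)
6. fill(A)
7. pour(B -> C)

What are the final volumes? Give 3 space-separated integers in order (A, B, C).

Answer: 9 0 10

Derivation:
Step 1: pour(B -> C) -> (A=4 B=0 C=3)
Step 2: fill(C) -> (A=4 B=0 C=12)
Step 3: empty(A) -> (A=0 B=0 C=12)
Step 4: empty(C) -> (A=0 B=0 C=0)
Step 5: fill(B) -> (A=0 B=10 C=0)
Step 6: fill(A) -> (A=9 B=10 C=0)
Step 7: pour(B -> C) -> (A=9 B=0 C=10)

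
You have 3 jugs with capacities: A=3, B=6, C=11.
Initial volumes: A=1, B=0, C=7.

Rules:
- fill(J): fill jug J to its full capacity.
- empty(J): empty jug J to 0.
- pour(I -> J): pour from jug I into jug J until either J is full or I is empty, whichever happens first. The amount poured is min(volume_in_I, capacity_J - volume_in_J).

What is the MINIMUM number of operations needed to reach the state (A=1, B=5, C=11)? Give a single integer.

Answer: 5

Derivation:
BFS from (A=1, B=0, C=7). One shortest path:
  1. fill(C) -> (A=1 B=0 C=11)
  2. pour(C -> B) -> (A=1 B=6 C=5)
  3. empty(B) -> (A=1 B=0 C=5)
  4. pour(C -> B) -> (A=1 B=5 C=0)
  5. fill(C) -> (A=1 B=5 C=11)
Reached target in 5 moves.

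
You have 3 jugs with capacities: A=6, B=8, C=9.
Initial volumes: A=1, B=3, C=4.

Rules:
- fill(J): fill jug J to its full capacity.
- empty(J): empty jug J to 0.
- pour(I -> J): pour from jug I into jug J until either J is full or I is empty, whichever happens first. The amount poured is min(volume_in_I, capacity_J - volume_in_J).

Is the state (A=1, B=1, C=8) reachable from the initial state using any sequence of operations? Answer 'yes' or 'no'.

BFS explored all 351 reachable states.
Reachable set includes: (0,0,0), (0,0,1), (0,0,2), (0,0,3), (0,0,4), (0,0,5), (0,0,6), (0,0,7), (0,0,8), (0,0,9), (0,1,0), (0,1,1) ...
Target (A=1, B=1, C=8) not in reachable set → no.

Answer: no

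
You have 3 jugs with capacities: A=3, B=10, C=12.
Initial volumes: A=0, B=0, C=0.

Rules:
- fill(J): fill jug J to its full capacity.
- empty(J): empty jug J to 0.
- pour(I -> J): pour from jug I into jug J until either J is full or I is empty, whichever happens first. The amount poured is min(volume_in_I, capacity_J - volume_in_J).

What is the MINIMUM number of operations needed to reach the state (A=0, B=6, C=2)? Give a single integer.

BFS from (A=0, B=0, C=0). One shortest path:
  1. fill(A) -> (A=3 B=0 C=0)
  2. fill(C) -> (A=3 B=0 C=12)
  3. pour(C -> B) -> (A=3 B=10 C=2)
  4. empty(B) -> (A=3 B=0 C=2)
  5. pour(A -> B) -> (A=0 B=3 C=2)
  6. fill(A) -> (A=3 B=3 C=2)
  7. pour(A -> B) -> (A=0 B=6 C=2)
Reached target in 7 moves.

Answer: 7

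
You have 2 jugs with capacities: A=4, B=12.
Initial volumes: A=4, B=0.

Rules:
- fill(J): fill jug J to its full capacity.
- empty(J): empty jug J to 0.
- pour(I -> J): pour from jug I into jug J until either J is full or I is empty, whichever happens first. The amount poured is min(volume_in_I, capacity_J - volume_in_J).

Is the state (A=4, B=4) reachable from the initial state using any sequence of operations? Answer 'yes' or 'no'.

Answer: yes

Derivation:
BFS from (A=4, B=0):
  1. pour(A -> B) -> (A=0 B=4)
  2. fill(A) -> (A=4 B=4)
Target reached → yes.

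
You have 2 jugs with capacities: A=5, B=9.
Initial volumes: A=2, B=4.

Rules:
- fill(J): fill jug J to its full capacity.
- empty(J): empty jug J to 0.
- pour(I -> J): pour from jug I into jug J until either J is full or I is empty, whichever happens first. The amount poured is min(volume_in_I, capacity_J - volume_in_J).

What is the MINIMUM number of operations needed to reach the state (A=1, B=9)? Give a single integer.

BFS from (A=2, B=4). One shortest path:
  1. pour(B -> A) -> (A=5 B=1)
  2. empty(A) -> (A=0 B=1)
  3. pour(B -> A) -> (A=1 B=0)
  4. fill(B) -> (A=1 B=9)
Reached target in 4 moves.

Answer: 4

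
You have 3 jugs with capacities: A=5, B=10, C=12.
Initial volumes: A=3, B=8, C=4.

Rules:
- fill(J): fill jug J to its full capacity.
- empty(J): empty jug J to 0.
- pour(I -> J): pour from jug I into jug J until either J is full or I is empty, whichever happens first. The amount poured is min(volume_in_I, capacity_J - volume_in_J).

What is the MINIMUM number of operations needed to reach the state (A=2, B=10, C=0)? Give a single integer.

BFS from (A=3, B=8, C=4). One shortest path:
  1. empty(A) -> (A=0 B=8 C=4)
  2. pour(C -> A) -> (A=4 B=8 C=0)
  3. pour(A -> B) -> (A=2 B=10 C=0)
Reached target in 3 moves.

Answer: 3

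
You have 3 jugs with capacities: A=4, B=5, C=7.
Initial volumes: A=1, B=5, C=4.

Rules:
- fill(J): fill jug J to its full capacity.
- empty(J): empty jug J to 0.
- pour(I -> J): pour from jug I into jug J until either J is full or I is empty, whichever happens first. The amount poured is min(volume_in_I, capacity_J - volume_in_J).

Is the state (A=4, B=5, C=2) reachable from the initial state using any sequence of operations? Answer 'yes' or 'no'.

BFS from (A=1, B=5, C=4):
  1. fill(A) -> (A=4 B=5 C=4)
  2. empty(B) -> (A=4 B=0 C=4)
  3. fill(C) -> (A=4 B=0 C=7)
  4. pour(C -> B) -> (A=4 B=5 C=2)
Target reached → yes.

Answer: yes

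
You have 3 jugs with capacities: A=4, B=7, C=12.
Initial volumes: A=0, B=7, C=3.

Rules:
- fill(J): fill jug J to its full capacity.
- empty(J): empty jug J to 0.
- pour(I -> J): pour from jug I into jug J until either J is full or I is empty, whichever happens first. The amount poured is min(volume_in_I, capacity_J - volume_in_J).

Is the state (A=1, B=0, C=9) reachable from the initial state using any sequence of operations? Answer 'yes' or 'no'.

Answer: yes

Derivation:
BFS from (A=0, B=7, C=3):
  1. pour(B -> A) -> (A=4 B=3 C=3)
  2. pour(B -> C) -> (A=4 B=0 C=6)
  3. pour(A -> B) -> (A=0 B=4 C=6)
  4. pour(C -> A) -> (A=4 B=4 C=2)
  5. pour(A -> B) -> (A=1 B=7 C=2)
  6. pour(B -> C) -> (A=1 B=0 C=9)
Target reached → yes.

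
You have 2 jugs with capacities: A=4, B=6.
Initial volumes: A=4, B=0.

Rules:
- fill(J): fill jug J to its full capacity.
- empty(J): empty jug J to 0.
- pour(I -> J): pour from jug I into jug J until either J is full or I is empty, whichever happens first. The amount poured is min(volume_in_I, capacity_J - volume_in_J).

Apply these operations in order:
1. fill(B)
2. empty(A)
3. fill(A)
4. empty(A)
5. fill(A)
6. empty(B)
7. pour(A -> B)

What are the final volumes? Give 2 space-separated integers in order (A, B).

Answer: 0 4

Derivation:
Step 1: fill(B) -> (A=4 B=6)
Step 2: empty(A) -> (A=0 B=6)
Step 3: fill(A) -> (A=4 B=6)
Step 4: empty(A) -> (A=0 B=6)
Step 5: fill(A) -> (A=4 B=6)
Step 6: empty(B) -> (A=4 B=0)
Step 7: pour(A -> B) -> (A=0 B=4)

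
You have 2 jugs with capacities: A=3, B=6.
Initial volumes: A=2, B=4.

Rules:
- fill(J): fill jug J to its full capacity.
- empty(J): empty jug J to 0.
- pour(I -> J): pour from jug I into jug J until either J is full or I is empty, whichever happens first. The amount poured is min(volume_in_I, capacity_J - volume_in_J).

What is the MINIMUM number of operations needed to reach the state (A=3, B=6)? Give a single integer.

BFS from (A=2, B=4). One shortest path:
  1. fill(A) -> (A=3 B=4)
  2. fill(B) -> (A=3 B=6)
Reached target in 2 moves.

Answer: 2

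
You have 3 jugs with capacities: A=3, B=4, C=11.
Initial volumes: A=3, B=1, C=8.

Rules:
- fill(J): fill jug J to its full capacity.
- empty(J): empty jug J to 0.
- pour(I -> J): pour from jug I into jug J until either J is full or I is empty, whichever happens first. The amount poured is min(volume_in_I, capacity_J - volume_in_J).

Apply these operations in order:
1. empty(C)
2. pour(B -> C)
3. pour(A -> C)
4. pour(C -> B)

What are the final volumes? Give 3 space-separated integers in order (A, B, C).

Answer: 0 4 0

Derivation:
Step 1: empty(C) -> (A=3 B=1 C=0)
Step 2: pour(B -> C) -> (A=3 B=0 C=1)
Step 3: pour(A -> C) -> (A=0 B=0 C=4)
Step 4: pour(C -> B) -> (A=0 B=4 C=0)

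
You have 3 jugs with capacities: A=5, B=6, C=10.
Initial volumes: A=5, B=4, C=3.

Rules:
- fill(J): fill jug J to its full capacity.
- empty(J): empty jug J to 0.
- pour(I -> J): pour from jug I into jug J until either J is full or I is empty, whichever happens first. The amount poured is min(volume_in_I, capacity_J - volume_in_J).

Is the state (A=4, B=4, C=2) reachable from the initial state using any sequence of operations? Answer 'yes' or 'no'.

BFS explored all 282 reachable states.
Reachable set includes: (0,0,0), (0,0,1), (0,0,2), (0,0,3), (0,0,4), (0,0,5), (0,0,6), (0,0,7), (0,0,8), (0,0,9), (0,0,10), (0,1,0) ...
Target (A=4, B=4, C=2) not in reachable set → no.

Answer: no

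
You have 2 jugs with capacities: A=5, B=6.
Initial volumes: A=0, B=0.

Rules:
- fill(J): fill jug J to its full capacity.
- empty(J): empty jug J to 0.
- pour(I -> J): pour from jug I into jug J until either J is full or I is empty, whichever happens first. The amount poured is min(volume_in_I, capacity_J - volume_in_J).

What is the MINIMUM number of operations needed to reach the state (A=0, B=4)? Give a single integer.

Answer: 6

Derivation:
BFS from (A=0, B=0). One shortest path:
  1. fill(A) -> (A=5 B=0)
  2. pour(A -> B) -> (A=0 B=5)
  3. fill(A) -> (A=5 B=5)
  4. pour(A -> B) -> (A=4 B=6)
  5. empty(B) -> (A=4 B=0)
  6. pour(A -> B) -> (A=0 B=4)
Reached target in 6 moves.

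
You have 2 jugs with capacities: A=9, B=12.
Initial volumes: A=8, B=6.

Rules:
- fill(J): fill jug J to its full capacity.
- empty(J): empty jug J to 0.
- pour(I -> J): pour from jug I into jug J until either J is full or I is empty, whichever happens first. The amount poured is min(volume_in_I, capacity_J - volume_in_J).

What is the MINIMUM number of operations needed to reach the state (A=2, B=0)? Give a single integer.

Answer: 2

Derivation:
BFS from (A=8, B=6). One shortest path:
  1. pour(A -> B) -> (A=2 B=12)
  2. empty(B) -> (A=2 B=0)
Reached target in 2 moves.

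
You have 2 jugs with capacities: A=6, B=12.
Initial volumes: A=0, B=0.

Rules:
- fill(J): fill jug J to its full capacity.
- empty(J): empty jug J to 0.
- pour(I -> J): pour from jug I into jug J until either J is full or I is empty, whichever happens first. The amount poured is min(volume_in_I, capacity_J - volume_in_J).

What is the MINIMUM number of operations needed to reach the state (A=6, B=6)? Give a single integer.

Answer: 2

Derivation:
BFS from (A=0, B=0). One shortest path:
  1. fill(B) -> (A=0 B=12)
  2. pour(B -> A) -> (A=6 B=6)
Reached target in 2 moves.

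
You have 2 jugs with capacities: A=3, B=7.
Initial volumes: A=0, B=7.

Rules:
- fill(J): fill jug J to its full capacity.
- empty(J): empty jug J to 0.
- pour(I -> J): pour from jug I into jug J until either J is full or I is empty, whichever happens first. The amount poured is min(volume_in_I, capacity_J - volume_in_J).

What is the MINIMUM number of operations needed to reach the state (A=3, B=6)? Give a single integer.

BFS from (A=0, B=7). One shortest path:
  1. fill(A) -> (A=3 B=7)
  2. empty(B) -> (A=3 B=0)
  3. pour(A -> B) -> (A=0 B=3)
  4. fill(A) -> (A=3 B=3)
  5. pour(A -> B) -> (A=0 B=6)
  6. fill(A) -> (A=3 B=6)
Reached target in 6 moves.

Answer: 6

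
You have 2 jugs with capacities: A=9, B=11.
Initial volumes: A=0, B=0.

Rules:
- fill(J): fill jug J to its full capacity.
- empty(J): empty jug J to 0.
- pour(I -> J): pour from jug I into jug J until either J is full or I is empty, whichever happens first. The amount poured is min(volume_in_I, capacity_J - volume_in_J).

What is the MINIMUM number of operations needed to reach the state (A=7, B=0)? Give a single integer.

BFS from (A=0, B=0). One shortest path:
  1. fill(A) -> (A=9 B=0)
  2. pour(A -> B) -> (A=0 B=9)
  3. fill(A) -> (A=9 B=9)
  4. pour(A -> B) -> (A=7 B=11)
  5. empty(B) -> (A=7 B=0)
Reached target in 5 moves.

Answer: 5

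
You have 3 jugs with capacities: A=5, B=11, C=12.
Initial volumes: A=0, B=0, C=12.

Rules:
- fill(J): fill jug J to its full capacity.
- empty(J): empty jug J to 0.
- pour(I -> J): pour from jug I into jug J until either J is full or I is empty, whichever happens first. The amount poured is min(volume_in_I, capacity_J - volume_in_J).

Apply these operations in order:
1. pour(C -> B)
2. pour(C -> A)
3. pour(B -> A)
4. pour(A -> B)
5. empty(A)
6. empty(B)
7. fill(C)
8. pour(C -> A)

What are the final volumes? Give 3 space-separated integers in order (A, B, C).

Step 1: pour(C -> B) -> (A=0 B=11 C=1)
Step 2: pour(C -> A) -> (A=1 B=11 C=0)
Step 3: pour(B -> A) -> (A=5 B=7 C=0)
Step 4: pour(A -> B) -> (A=1 B=11 C=0)
Step 5: empty(A) -> (A=0 B=11 C=0)
Step 6: empty(B) -> (A=0 B=0 C=0)
Step 7: fill(C) -> (A=0 B=0 C=12)
Step 8: pour(C -> A) -> (A=5 B=0 C=7)

Answer: 5 0 7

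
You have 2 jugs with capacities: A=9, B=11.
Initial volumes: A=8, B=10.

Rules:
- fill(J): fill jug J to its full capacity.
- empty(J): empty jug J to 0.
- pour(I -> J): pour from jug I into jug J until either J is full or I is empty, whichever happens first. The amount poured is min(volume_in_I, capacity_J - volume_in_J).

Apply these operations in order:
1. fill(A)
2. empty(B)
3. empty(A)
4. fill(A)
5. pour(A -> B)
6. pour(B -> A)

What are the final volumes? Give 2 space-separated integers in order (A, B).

Step 1: fill(A) -> (A=9 B=10)
Step 2: empty(B) -> (A=9 B=0)
Step 3: empty(A) -> (A=0 B=0)
Step 4: fill(A) -> (A=9 B=0)
Step 5: pour(A -> B) -> (A=0 B=9)
Step 6: pour(B -> A) -> (A=9 B=0)

Answer: 9 0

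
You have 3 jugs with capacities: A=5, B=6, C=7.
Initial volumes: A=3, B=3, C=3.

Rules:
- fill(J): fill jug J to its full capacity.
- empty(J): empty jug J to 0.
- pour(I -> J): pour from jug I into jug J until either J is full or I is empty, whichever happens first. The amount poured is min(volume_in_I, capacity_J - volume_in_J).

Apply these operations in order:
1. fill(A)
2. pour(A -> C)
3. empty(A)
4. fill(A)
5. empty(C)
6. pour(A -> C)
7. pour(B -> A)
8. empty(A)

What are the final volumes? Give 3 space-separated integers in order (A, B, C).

Answer: 0 0 5

Derivation:
Step 1: fill(A) -> (A=5 B=3 C=3)
Step 2: pour(A -> C) -> (A=1 B=3 C=7)
Step 3: empty(A) -> (A=0 B=3 C=7)
Step 4: fill(A) -> (A=5 B=3 C=7)
Step 5: empty(C) -> (A=5 B=3 C=0)
Step 6: pour(A -> C) -> (A=0 B=3 C=5)
Step 7: pour(B -> A) -> (A=3 B=0 C=5)
Step 8: empty(A) -> (A=0 B=0 C=5)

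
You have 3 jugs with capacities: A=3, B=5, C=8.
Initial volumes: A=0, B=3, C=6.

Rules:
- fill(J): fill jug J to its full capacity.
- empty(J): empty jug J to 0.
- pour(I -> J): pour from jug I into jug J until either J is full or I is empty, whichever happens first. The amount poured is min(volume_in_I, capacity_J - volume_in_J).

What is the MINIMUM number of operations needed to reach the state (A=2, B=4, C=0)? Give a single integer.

BFS from (A=0, B=3, C=6). One shortest path:
  1. pour(C -> B) -> (A=0 B=5 C=4)
  2. pour(B -> A) -> (A=3 B=2 C=4)
  3. empty(A) -> (A=0 B=2 C=4)
  4. pour(B -> A) -> (A=2 B=0 C=4)
  5. pour(C -> B) -> (A=2 B=4 C=0)
Reached target in 5 moves.

Answer: 5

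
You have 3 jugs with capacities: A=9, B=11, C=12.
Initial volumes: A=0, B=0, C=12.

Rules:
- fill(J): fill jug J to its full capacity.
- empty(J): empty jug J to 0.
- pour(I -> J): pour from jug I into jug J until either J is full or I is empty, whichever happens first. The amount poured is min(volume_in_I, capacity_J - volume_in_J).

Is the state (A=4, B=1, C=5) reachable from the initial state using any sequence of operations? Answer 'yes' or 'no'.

Answer: no

Derivation:
BFS explored all 680 reachable states.
Reachable set includes: (0,0,0), (0,0,1), (0,0,2), (0,0,3), (0,0,4), (0,0,5), (0,0,6), (0,0,7), (0,0,8), (0,0,9), (0,0,10), (0,0,11) ...
Target (A=4, B=1, C=5) not in reachable set → no.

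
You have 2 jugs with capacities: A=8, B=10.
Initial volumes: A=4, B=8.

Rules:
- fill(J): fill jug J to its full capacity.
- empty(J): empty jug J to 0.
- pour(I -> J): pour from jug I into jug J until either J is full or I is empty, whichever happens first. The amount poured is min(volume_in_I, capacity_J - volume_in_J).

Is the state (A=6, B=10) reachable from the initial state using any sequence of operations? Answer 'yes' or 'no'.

Answer: yes

Derivation:
BFS from (A=4, B=8):
  1. fill(A) -> (A=8 B=8)
  2. pour(A -> B) -> (A=6 B=10)
Target reached → yes.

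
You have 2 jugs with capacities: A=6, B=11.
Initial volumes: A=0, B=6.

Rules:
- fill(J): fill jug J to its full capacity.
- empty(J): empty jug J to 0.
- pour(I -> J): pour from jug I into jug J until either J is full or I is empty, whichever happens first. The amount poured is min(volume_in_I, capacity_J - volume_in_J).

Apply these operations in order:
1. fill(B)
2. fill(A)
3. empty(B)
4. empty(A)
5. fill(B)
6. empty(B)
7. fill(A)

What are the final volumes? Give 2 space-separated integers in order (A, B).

Step 1: fill(B) -> (A=0 B=11)
Step 2: fill(A) -> (A=6 B=11)
Step 3: empty(B) -> (A=6 B=0)
Step 4: empty(A) -> (A=0 B=0)
Step 5: fill(B) -> (A=0 B=11)
Step 6: empty(B) -> (A=0 B=0)
Step 7: fill(A) -> (A=6 B=0)

Answer: 6 0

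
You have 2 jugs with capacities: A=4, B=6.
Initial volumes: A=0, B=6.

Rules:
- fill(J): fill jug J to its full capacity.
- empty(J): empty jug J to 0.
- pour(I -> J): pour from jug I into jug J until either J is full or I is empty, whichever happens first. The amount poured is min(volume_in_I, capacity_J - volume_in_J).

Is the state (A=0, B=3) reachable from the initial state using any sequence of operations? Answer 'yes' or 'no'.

Answer: no

Derivation:
BFS explored all 10 reachable states.
Reachable set includes: (0,0), (0,2), (0,4), (0,6), (2,0), (2,6), (4,0), (4,2), (4,4), (4,6)
Target (A=0, B=3) not in reachable set → no.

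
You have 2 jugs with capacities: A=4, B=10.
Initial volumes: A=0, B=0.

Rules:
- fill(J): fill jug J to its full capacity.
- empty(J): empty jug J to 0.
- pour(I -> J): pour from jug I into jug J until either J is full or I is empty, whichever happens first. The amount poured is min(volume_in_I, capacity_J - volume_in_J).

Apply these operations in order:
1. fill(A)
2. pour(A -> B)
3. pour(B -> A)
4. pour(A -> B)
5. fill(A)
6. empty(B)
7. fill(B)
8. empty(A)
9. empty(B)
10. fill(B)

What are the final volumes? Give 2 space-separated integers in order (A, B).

Answer: 0 10

Derivation:
Step 1: fill(A) -> (A=4 B=0)
Step 2: pour(A -> B) -> (A=0 B=4)
Step 3: pour(B -> A) -> (A=4 B=0)
Step 4: pour(A -> B) -> (A=0 B=4)
Step 5: fill(A) -> (A=4 B=4)
Step 6: empty(B) -> (A=4 B=0)
Step 7: fill(B) -> (A=4 B=10)
Step 8: empty(A) -> (A=0 B=10)
Step 9: empty(B) -> (A=0 B=0)
Step 10: fill(B) -> (A=0 B=10)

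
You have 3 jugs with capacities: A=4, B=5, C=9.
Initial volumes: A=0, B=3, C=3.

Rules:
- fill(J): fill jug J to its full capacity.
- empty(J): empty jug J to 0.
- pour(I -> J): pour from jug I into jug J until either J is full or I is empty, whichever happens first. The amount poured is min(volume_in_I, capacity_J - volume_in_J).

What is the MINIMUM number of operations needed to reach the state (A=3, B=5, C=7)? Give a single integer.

Answer: 3

Derivation:
BFS from (A=0, B=3, C=3). One shortest path:
  1. pour(C -> A) -> (A=3 B=3 C=0)
  2. fill(C) -> (A=3 B=3 C=9)
  3. pour(C -> B) -> (A=3 B=5 C=7)
Reached target in 3 moves.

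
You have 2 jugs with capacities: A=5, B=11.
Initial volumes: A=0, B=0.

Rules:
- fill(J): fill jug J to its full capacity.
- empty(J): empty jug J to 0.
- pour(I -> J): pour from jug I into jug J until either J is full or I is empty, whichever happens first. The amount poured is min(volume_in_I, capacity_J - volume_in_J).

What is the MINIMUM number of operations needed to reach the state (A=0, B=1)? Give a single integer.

Answer: 5

Derivation:
BFS from (A=0, B=0). One shortest path:
  1. fill(B) -> (A=0 B=11)
  2. pour(B -> A) -> (A=5 B=6)
  3. empty(A) -> (A=0 B=6)
  4. pour(B -> A) -> (A=5 B=1)
  5. empty(A) -> (A=0 B=1)
Reached target in 5 moves.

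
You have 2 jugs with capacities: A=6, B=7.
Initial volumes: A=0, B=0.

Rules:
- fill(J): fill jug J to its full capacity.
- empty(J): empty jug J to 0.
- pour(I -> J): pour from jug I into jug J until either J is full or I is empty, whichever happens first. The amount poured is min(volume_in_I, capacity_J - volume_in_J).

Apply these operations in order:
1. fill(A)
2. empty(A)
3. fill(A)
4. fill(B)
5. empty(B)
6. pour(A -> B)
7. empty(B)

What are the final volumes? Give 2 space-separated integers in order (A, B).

Step 1: fill(A) -> (A=6 B=0)
Step 2: empty(A) -> (A=0 B=0)
Step 3: fill(A) -> (A=6 B=0)
Step 4: fill(B) -> (A=6 B=7)
Step 5: empty(B) -> (A=6 B=0)
Step 6: pour(A -> B) -> (A=0 B=6)
Step 7: empty(B) -> (A=0 B=0)

Answer: 0 0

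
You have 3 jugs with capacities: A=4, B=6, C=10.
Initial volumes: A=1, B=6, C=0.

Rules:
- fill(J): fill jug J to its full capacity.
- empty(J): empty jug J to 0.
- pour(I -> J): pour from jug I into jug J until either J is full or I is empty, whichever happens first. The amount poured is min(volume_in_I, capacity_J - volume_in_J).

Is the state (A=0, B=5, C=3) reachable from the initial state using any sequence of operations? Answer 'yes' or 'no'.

BFS explored all 188 reachable states.
Reachable set includes: (0,0,0), (0,0,1), (0,0,2), (0,0,3), (0,0,4), (0,0,5), (0,0,6), (0,0,7), (0,0,8), (0,0,9), (0,0,10), (0,1,0) ...
Target (A=0, B=5, C=3) not in reachable set → no.

Answer: no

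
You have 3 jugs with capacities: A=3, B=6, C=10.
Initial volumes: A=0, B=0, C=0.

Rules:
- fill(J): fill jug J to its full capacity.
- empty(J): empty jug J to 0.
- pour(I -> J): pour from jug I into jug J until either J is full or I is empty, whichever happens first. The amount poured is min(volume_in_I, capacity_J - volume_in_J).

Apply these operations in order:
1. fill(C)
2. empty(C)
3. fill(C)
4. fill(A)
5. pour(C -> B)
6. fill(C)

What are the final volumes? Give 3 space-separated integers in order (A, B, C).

Answer: 3 6 10

Derivation:
Step 1: fill(C) -> (A=0 B=0 C=10)
Step 2: empty(C) -> (A=0 B=0 C=0)
Step 3: fill(C) -> (A=0 B=0 C=10)
Step 4: fill(A) -> (A=3 B=0 C=10)
Step 5: pour(C -> B) -> (A=3 B=6 C=4)
Step 6: fill(C) -> (A=3 B=6 C=10)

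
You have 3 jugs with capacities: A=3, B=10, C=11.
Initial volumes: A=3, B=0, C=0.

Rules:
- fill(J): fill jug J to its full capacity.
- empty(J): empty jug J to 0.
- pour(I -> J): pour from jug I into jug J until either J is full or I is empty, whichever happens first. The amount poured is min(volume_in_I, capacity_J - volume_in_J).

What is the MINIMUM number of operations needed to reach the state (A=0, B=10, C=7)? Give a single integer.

BFS from (A=3, B=0, C=0). One shortest path:
  1. fill(C) -> (A=3 B=0 C=11)
  2. pour(A -> B) -> (A=0 B=3 C=11)
  3. fill(A) -> (A=3 B=3 C=11)
  4. pour(A -> B) -> (A=0 B=6 C=11)
  5. pour(C -> B) -> (A=0 B=10 C=7)
Reached target in 5 moves.

Answer: 5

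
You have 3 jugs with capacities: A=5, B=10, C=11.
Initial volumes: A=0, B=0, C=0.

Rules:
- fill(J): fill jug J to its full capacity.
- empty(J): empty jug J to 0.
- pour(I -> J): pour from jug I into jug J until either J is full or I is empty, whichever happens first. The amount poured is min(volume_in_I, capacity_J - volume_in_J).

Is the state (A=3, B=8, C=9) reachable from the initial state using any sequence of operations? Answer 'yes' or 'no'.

BFS explored all 432 reachable states.
Reachable set includes: (0,0,0), (0,0,1), (0,0,2), (0,0,3), (0,0,4), (0,0,5), (0,0,6), (0,0,7), (0,0,8), (0,0,9), (0,0,10), (0,0,11) ...
Target (A=3, B=8, C=9) not in reachable set → no.

Answer: no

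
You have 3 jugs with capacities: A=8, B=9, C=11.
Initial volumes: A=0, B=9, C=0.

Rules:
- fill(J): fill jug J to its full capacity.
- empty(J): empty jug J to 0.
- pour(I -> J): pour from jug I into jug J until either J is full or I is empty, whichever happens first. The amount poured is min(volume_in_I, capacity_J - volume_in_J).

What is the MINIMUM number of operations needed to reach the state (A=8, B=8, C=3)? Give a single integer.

Answer: 5

Derivation:
BFS from (A=0, B=9, C=0). One shortest path:
  1. fill(A) -> (A=8 B=9 C=0)
  2. empty(B) -> (A=8 B=0 C=0)
  3. fill(C) -> (A=8 B=0 C=11)
  4. pour(A -> B) -> (A=0 B=8 C=11)
  5. pour(C -> A) -> (A=8 B=8 C=3)
Reached target in 5 moves.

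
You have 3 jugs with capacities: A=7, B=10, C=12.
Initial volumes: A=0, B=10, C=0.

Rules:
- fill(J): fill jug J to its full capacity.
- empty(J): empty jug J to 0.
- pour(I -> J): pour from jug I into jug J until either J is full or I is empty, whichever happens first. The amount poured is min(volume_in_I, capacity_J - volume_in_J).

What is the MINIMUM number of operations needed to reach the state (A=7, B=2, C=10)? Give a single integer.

Answer: 7

Derivation:
BFS from (A=0, B=10, C=0). One shortest path:
  1. empty(B) -> (A=0 B=0 C=0)
  2. fill(C) -> (A=0 B=0 C=12)
  3. pour(C -> B) -> (A=0 B=10 C=2)
  4. pour(C -> A) -> (A=2 B=10 C=0)
  5. pour(B -> C) -> (A=2 B=0 C=10)
  6. pour(A -> B) -> (A=0 B=2 C=10)
  7. fill(A) -> (A=7 B=2 C=10)
Reached target in 7 moves.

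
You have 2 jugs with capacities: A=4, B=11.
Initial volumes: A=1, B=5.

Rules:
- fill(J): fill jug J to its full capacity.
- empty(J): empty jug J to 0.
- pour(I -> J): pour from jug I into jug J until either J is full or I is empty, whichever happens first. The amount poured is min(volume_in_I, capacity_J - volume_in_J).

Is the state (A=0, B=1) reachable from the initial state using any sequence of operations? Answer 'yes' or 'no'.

BFS from (A=1, B=5):
  1. empty(B) -> (A=1 B=0)
  2. pour(A -> B) -> (A=0 B=1)
Target reached → yes.

Answer: yes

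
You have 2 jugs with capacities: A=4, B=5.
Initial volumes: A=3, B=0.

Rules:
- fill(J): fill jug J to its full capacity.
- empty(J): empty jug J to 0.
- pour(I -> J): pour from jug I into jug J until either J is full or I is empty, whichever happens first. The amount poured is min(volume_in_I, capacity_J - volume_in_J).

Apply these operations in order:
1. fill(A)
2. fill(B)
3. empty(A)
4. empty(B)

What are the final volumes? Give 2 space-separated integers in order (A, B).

Step 1: fill(A) -> (A=4 B=0)
Step 2: fill(B) -> (A=4 B=5)
Step 3: empty(A) -> (A=0 B=5)
Step 4: empty(B) -> (A=0 B=0)

Answer: 0 0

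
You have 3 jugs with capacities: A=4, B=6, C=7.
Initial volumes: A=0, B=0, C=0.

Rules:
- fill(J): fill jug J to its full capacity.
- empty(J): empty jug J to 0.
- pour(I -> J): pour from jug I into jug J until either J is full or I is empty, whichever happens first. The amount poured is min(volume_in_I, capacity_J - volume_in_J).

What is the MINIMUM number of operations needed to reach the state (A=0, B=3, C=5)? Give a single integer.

Answer: 7

Derivation:
BFS from (A=0, B=0, C=0). One shortest path:
  1. fill(A) -> (A=4 B=0 C=0)
  2. pour(A -> C) -> (A=0 B=0 C=4)
  3. fill(A) -> (A=4 B=0 C=4)
  4. pour(A -> C) -> (A=1 B=0 C=7)
  5. pour(C -> B) -> (A=1 B=6 C=1)
  6. pour(B -> A) -> (A=4 B=3 C=1)
  7. pour(A -> C) -> (A=0 B=3 C=5)
Reached target in 7 moves.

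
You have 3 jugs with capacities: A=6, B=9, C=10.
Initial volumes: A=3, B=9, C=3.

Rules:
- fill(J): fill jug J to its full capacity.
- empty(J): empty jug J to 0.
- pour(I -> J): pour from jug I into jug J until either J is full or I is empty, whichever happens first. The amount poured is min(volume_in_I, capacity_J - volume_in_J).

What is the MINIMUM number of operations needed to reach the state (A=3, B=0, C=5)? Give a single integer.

BFS from (A=3, B=9, C=3). One shortest path:
  1. fill(A) -> (A=6 B=9 C=3)
  2. pour(A -> C) -> (A=0 B=9 C=9)
  3. pour(B -> A) -> (A=6 B=3 C=9)
  4. pour(A -> C) -> (A=5 B=3 C=10)
  5. empty(C) -> (A=5 B=3 C=0)
  6. pour(A -> C) -> (A=0 B=3 C=5)
  7. pour(B -> A) -> (A=3 B=0 C=5)
Reached target in 7 moves.

Answer: 7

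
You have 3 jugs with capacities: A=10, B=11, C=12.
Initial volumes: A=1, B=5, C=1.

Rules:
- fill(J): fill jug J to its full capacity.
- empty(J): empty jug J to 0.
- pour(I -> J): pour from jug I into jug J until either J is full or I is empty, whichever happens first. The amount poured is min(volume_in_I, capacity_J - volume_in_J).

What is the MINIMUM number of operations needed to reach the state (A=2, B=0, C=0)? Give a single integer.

BFS from (A=1, B=5, C=1). One shortest path:
  1. empty(B) -> (A=1 B=0 C=1)
  2. pour(C -> A) -> (A=2 B=0 C=0)
Reached target in 2 moves.

Answer: 2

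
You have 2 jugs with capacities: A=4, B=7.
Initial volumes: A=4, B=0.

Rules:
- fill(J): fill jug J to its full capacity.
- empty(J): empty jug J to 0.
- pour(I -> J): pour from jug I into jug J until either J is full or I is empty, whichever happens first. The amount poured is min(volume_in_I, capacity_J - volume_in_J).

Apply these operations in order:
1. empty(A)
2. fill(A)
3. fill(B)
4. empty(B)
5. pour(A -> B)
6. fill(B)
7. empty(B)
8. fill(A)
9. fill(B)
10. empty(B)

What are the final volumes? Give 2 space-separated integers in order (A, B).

Step 1: empty(A) -> (A=0 B=0)
Step 2: fill(A) -> (A=4 B=0)
Step 3: fill(B) -> (A=4 B=7)
Step 4: empty(B) -> (A=4 B=0)
Step 5: pour(A -> B) -> (A=0 B=4)
Step 6: fill(B) -> (A=0 B=7)
Step 7: empty(B) -> (A=0 B=0)
Step 8: fill(A) -> (A=4 B=0)
Step 9: fill(B) -> (A=4 B=7)
Step 10: empty(B) -> (A=4 B=0)

Answer: 4 0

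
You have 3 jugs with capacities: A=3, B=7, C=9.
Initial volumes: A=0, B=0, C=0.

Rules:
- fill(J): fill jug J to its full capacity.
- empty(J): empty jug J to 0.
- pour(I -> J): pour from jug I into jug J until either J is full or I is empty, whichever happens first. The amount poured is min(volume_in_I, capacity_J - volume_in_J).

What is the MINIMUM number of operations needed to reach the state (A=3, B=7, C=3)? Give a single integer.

BFS from (A=0, B=0, C=0). One shortest path:
  1. fill(A) -> (A=3 B=0 C=0)
  2. fill(B) -> (A=3 B=7 C=0)
  3. pour(A -> C) -> (A=0 B=7 C=3)
  4. fill(A) -> (A=3 B=7 C=3)
Reached target in 4 moves.

Answer: 4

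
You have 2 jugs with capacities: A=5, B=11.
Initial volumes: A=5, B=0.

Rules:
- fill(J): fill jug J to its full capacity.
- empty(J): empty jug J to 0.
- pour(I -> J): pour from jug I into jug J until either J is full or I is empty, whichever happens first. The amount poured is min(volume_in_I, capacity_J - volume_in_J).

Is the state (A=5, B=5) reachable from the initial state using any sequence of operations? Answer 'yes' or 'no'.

Answer: yes

Derivation:
BFS from (A=5, B=0):
  1. pour(A -> B) -> (A=0 B=5)
  2. fill(A) -> (A=5 B=5)
Target reached → yes.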